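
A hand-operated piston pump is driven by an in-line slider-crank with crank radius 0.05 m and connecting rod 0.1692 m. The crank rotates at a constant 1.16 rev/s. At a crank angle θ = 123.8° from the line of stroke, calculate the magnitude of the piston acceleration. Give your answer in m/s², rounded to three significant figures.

ω = 2π·1.16 = 7.288 rad/s
x(θ) = r cosθ + √(L² − r² sin²θ); with ω constant, a = ω²·d²x/dθ².
d²x/dθ² = −r cosθ − r²(cos2θ)/√u − r⁴ sin²2θ/(4u^{3/2}),  u = L² − r² sin²θ = 0.0269023 m².
Substituting r = 0.05 m, L = 0.1692 m, θ = 123.8°: d²x/dθ² = +0.03332 m.
a = ω²·d²x/dθ² = (7.288)²·(+0.03332) = +1.7701 m/s²;  |a| = 1.7701 m/s².

1.77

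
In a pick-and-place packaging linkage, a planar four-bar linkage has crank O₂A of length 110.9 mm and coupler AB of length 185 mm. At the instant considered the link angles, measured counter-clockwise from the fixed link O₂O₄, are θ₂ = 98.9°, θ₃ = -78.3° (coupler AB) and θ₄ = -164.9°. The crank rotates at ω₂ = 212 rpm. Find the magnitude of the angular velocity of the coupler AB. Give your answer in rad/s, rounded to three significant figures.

ω₂ = 22.2 rad/s (from 212 rpm).
Differentiating the loop-closure r₂e^{iθ₂}+r₃e^{iθ₃}=r₁+r₄e^{iθ₄} gives r₂ω₂e^{iθ₂}+r₃ω₃e^{iθ₃}=r₄ω₄e^{iθ₄}.
Eliminating the other unknown: ω₃ = r₂ω₂ sin(θ₄−θ₂) / [r₃ sin(θ₃−θ₄)].
Numerator sine = +0.99415; denominator sine = +0.99824.
Result = 0.1109·22.2·(+0.99415) / (0.185·(+0.99824)) = +13.254 rad/s; magnitude 13.254 rad/s.

13.3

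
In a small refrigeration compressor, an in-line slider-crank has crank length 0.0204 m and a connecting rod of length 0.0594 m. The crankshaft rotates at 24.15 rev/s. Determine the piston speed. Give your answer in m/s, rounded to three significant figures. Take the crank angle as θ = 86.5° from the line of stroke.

ω = 2π·24.1 = 151.7 rad/s
For an in-line slider-crank, x = r cosθ + √(L² − r² sin²θ), so v = −rω sinθ·[1 + r cosθ/√(L² − r² sin²θ)].
With r = 0.0204 m, L = 0.0594 m, θ = 86.5°: √(L² − r² sin²θ) = 0.055801 m.
v = −0.0204·151.7·0.99813·[1 + 0.0204·0.06105/0.055801] = -3.1587 m/s.
|v| = 3.1587 m/s.

3.16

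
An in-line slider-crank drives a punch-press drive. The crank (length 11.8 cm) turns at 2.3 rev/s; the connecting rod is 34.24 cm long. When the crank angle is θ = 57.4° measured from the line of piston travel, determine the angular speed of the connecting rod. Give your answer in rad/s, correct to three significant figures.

ω = 14.45 rad/s (converted from 2.3 rev/s).
The rod makes angle φ with the slider axis where L sinφ = r sinθ; differentiating, L cosφ·φ̇ = r ω cosθ.
L cosφ = √(L² − r² sin²θ) = 0.32765 m.
|ω_rod| = r ω |cosθ| / √(L² − r² sin²θ) = 0.118·14.45·0.53877/0.32765 = 2.804 rad/s.

2.80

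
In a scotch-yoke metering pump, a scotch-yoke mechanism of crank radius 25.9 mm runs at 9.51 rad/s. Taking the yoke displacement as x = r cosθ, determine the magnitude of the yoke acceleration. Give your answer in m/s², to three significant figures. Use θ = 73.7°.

0.657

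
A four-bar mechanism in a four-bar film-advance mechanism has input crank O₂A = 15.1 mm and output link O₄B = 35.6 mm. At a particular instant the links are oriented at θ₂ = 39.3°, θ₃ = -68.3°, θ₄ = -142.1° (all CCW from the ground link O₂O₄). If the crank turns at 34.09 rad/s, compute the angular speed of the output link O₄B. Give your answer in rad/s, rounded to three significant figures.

14.4

ω₂ = 34.09 rad/s
Differentiating the loop-closure r₂e^{iθ₂}+r₃e^{iθ₃}=r₁+r₄e^{iθ₄} gives r₂ω₂e^{iθ₂}+r₃ω₃e^{iθ₃}=r₄ω₄e^{iθ₄}.
Eliminating the other unknown: ω₄ = r₂ω₂ sin(θ₂−θ₃) / [r₄ sin(θ₄−θ₃)].
Numerator sine = +0.95319; denominator sine = -0.96029.
Result = 0.0151·34.09·(+0.95319) / (0.0356·(-0.96029)) = -14.353 rad/s; magnitude 14.353 rad/s.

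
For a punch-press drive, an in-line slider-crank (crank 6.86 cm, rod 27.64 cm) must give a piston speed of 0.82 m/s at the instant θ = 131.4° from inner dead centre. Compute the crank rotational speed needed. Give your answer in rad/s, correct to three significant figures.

19.1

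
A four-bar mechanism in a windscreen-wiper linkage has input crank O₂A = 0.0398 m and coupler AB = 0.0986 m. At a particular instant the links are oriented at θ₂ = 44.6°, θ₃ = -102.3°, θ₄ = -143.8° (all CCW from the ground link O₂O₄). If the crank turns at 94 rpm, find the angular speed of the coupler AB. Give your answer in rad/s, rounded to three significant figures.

0.876

ω₂ = 9.844 rad/s (from 94 rpm).
Differentiating the loop-closure r₂e^{iθ₂}+r₃e^{iθ₃}=r₁+r₄e^{iθ₄} gives r₂ω₂e^{iθ₂}+r₃ω₃e^{iθ₃}=r₄ω₄e^{iθ₄}.
Eliminating the other unknown: ω₃ = r₂ω₂ sin(θ₄−θ₂) / [r₃ sin(θ₃−θ₄)].
Numerator sine = +0.14608; denominator sine = +0.66262.
Result = 0.0398·9.844·(+0.14608) / (0.0986·(+0.66262)) = +0.87599 rad/s; magnitude 0.87599 rad/s.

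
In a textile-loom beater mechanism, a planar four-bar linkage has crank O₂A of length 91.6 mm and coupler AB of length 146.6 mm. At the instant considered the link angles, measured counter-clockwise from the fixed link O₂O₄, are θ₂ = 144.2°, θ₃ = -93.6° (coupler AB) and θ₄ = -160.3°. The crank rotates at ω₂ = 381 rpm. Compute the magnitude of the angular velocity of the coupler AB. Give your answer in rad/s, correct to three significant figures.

ω₂ = 39.9 rad/s (from 381 rpm).
Differentiating the loop-closure r₂e^{iθ₂}+r₃e^{iθ₃}=r₁+r₄e^{iθ₄} gives r₂ω₂e^{iθ₂}+r₃ω₃e^{iθ₃}=r₄ω₄e^{iθ₄}.
Eliminating the other unknown: ω₃ = r₂ω₂ sin(θ₄−θ₂) / [r₃ sin(θ₃−θ₄)].
Numerator sine = +0.82413; denominator sine = +0.91845.
Result = 0.0916·39.9·(+0.82413) / (0.1466·(+0.91845)) = +22.369 rad/s; magnitude 22.369 rad/s.

22.4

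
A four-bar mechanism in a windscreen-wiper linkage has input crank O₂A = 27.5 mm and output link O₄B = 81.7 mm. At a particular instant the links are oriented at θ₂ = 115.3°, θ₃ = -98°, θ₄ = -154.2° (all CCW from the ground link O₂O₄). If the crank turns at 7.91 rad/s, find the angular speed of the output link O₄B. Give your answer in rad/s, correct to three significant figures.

1.76

ω₂ = 7.91 rad/s
Differentiating the loop-closure r₂e^{iθ₂}+r₃e^{iθ₃}=r₁+r₄e^{iθ₄} gives r₂ω₂e^{iθ₂}+r₃ω₃e^{iθ₃}=r₄ω₄e^{iθ₄}.
Eliminating the other unknown: ω₄ = r₂ω₂ sin(θ₂−θ₃) / [r₄ sin(θ₄−θ₃)].
Numerator sine = -0.54902; denominator sine = -0.83098.
Result = 0.0275·7.91·(-0.54902) / (0.0817·(-0.83098)) = +1.7591 rad/s; magnitude 1.7591 rad/s.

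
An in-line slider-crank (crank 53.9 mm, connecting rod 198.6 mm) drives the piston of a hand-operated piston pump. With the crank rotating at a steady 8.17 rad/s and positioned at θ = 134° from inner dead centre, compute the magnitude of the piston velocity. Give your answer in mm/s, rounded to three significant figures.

ω = 8.17 rad/s
For an in-line slider-crank, x = r cosθ + √(L² − r² sin²θ), so v = −rω sinθ·[1 + r cosθ/√(L² − r² sin²θ)].
With r = 0.0539 m, L = 0.1986 m, θ = 134°: √(L² − r² sin²θ) = 0.19478 m.
v = −0.0539·8.17·0.71934·[1 + 0.0539·-0.69466/0.19478] = -0.25588 m/s.
|v| = 0.25588 m/s = 255.88 mm/s.

256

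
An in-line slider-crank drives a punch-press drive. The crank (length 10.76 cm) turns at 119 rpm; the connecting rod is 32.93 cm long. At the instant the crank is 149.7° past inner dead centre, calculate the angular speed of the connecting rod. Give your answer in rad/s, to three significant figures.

ω = 12.46 rad/s (converted from 119 rpm).
The rod makes angle φ with the slider axis where L sinφ = r sinθ; differentiating, L cosφ·φ̇ = r ω cosθ.
L cosφ = √(L² − r² sin²θ) = 0.32479 m.
|ω_rod| = r ω |cosθ| / √(L² − r² sin²θ) = 0.1076·12.46·0.86340/0.32479 = 3.5644 rad/s.

3.56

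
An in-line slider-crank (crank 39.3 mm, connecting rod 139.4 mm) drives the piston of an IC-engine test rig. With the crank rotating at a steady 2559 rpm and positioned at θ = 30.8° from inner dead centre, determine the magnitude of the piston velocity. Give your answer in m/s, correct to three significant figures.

6.71

ω = 2π·2559/60 = 268 rad/s
For an in-line slider-crank, x = r cosθ + √(L² − r² sin²θ), so v = −rω sinθ·[1 + r cosθ/√(L² − r² sin²θ)].
With r = 0.0393 m, L = 0.1394 m, θ = 30.8°: √(L² − r² sin²θ) = 0.13794 m.
v = −0.0393·268·0.51204·[1 + 0.0393·0.85896/0.13794] = -6.7123 m/s.
|v| = 6.7123 m/s.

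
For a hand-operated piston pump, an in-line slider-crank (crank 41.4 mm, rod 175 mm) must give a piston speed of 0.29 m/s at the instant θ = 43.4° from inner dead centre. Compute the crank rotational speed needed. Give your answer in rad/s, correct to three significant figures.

For an in-line slider-crank, |v_piston| = rω|sinθ|·[1 + r cosθ/√(L² − r² sin²θ)].
With r = 0.0414 m, L = 0.175 m, θ = 43.4°: the bracketed kinematic factor |dx/dθ| = 0.033401 m.
ω = v/|dx/dθ| = 0.29/0.033401 = 8.6824 rad/s.

8.68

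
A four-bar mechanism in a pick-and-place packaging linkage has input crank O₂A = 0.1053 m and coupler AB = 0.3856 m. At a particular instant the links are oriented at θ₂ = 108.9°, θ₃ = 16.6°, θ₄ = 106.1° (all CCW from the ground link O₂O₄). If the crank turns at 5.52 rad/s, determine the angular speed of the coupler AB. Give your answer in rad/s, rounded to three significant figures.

ω₂ = 5.52 rad/s
Differentiating the loop-closure r₂e^{iθ₂}+r₃e^{iθ₃}=r₁+r₄e^{iθ₄} gives r₂ω₂e^{iθ₂}+r₃ω₃e^{iθ₃}=r₄ω₄e^{iθ₄}.
Eliminating the other unknown: ω₃ = r₂ω₂ sin(θ₄−θ₂) / [r₃ sin(θ₃−θ₄)].
Numerator sine = -0.04885; denominator sine = -0.99996.
Result = 0.1053·5.52·(-0.04885) / (0.3856·(-0.99996)) = +0.073639 rad/s; magnitude 0.073639 rad/s.

0.0736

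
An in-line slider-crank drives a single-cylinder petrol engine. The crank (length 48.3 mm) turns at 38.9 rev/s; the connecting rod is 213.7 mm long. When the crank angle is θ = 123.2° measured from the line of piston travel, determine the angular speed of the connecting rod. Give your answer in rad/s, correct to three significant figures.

30.8

ω = 244.4 rad/s (converted from 38.9 rev/s).
The rod makes angle φ with the slider axis where L sinφ = r sinθ; differentiating, L cosφ·φ̇ = r ω cosθ.
L cosφ = √(L² − r² sin²θ) = 0.20984 m.
|ω_rod| = r ω |cosθ| / √(L² − r² sin²θ) = 0.0483·244.4·0.54756/0.20984 = 30.805 rad/s.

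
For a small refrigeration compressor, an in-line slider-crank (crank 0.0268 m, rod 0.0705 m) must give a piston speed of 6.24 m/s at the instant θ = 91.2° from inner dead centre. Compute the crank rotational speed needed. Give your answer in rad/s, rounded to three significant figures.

For an in-line slider-crank, |v_piston| = rω|sinθ|·[1 + r cosθ/√(L² − r² sin²θ)].
With r = 0.0268 m, L = 0.0705 m, θ = 91.2°: the bracketed kinematic factor |dx/dθ| = 0.026564 m.
ω = v/|dx/dθ| = 6.24/0.026564 = 234.91 rad/s.

235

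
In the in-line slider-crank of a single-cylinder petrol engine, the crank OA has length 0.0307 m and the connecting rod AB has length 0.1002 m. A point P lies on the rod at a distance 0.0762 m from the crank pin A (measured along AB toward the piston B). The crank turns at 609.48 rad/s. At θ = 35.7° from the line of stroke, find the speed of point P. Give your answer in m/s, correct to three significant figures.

ω = 609.5 rad/s.  Crank-pin speed |V_A| = rω = 18.711 m/s, perpendicular to OA.
Rod angle: sinφ = −(r/L) sinθ ⇒ φ = -10.299°; ω_rod = −rω cosθ/√(L²−r²sin²θ) = -154.13 rad/s.
V_P = V_A + ω_rod × AP, with AP = 0.0762 m along the rod.
Components: V_Px = −rω sinθ − a·ω_rod·sinφ = -13.018 m/s;  V_Py = rω cosθ + a·ω_rod·cosφ = +3.6395 m/s.
|V_P| = √(V_Px² + V_Py²) = 13.518 m/s.

13.5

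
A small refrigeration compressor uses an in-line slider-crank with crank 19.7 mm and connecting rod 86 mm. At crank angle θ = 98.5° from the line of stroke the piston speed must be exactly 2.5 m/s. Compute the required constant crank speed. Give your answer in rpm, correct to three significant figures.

For an in-line slider-crank, |v_piston| = rω|sinθ|·[1 + r cosθ/√(L² − r² sin²θ)].
With r = 0.0197 m, L = 0.086 m, θ = 98.5°: the bracketed kinematic factor |dx/dθ| = 0.018806 m.
ω = v/|dx/dθ| = 2.5/0.018806 = 132.93 rad/s.
N = 60ω/(2π) = 1269.4 rpm.

1270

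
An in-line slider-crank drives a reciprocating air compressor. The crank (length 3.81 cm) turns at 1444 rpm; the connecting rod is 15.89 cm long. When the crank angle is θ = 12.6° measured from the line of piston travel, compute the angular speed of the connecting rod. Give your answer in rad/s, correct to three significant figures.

35.4

ω = 151.2 rad/s (converted from 1444 rpm).
The rod makes angle φ with the slider axis where L sinφ = r sinθ; differentiating, L cosφ·φ̇ = r ω cosθ.
L cosφ = √(L² − r² sin²θ) = 0.15868 m.
|ω_rod| = r ω |cosθ| / √(L² − r² sin²θ) = 0.0381·151.2·0.97592/0.15868 = 35.433 rad/s.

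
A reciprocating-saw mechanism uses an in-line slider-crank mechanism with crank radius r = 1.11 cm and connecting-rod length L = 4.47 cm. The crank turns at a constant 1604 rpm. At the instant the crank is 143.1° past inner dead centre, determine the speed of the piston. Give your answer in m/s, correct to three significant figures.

0.895

ω = 2π·1604/60 = 168 rad/s
For an in-line slider-crank, x = r cosθ + √(L² − r² sin²θ), so v = −rω sinθ·[1 + r cosθ/√(L² − r² sin²θ)].
With r = 0.0111 m, L = 0.0447 m, θ = 143.1°: √(L² − r² sin²θ) = 0.0442 m.
v = −0.0111·168·0.60042·[1 + 0.0111·-0.79968/0.0442] = -0.89465 m/s.
|v| = 0.89465 m/s.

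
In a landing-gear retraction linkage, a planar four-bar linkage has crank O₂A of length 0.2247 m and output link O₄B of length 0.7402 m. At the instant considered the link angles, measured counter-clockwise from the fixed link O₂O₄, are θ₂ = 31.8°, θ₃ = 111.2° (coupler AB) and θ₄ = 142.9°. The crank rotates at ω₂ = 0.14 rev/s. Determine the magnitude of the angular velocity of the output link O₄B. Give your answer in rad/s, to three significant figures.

ω₂ = 0.8796 rad/s (from 0.14 rev/s).
Differentiating the loop-closure r₂e^{iθ₂}+r₃e^{iθ₃}=r₁+r₄e^{iθ₄} gives r₂ω₂e^{iθ₂}+r₃ω₃e^{iθ₃}=r₄ω₄e^{iθ₄}.
Eliminating the other unknown: ω₄ = r₂ω₂ sin(θ₂−θ₃) / [r₄ sin(θ₄−θ₃)].
Numerator sine = -0.98294; denominator sine = +0.52547.
Result = 0.2247·0.8796·(-0.98294) / (0.7402·(+0.52547)) = -0.4995 rad/s; magnitude 0.4995 rad/s.

0.500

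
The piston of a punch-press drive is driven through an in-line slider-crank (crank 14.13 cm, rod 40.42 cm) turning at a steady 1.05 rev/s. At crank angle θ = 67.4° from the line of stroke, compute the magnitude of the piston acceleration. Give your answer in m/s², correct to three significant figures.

0.802

ω = 2π·1.05 = 6.597 rad/s
x(θ) = r cosθ + √(L² − r² sin²θ); with ω constant, a = ω²·d²x/dθ².
d²x/dθ² = −r cosθ − r²(cos2θ)/√u − r⁴ sin²2θ/(4u^{3/2}),  u = L² − r² sin²θ = 0.146361 m².
Substituting r = 0.1413 m, L = 0.4042 m, θ = 67.4°: d²x/dθ² = -0.018423 m.
a = ω²·d²x/dθ² = (6.597)²·(-0.018423) = -0.80188 m/s²;  |a| = 0.80188 m/s².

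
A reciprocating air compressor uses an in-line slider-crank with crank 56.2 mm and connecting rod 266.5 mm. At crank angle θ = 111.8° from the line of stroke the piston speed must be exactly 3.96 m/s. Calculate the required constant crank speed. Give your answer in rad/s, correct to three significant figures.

For an in-line slider-crank, |v_piston| = rω|sinθ|·[1 + r cosθ/√(L² − r² sin²θ)].
With r = 0.0562 m, L = 0.2665 m, θ = 111.8°: the bracketed kinematic factor |dx/dθ| = 0.048014 m.
ω = v/|dx/dθ| = 3.96/0.048014 = 82.476 rad/s.

82.5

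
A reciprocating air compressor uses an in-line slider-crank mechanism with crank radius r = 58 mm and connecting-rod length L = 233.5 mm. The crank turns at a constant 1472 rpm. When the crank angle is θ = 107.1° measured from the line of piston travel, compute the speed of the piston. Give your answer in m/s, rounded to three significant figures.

ω = 2π·1472/60 = 154.1 rad/s
For an in-line slider-crank, x = r cosθ + √(L² − r² sin²θ), so v = −rω sinθ·[1 + r cosθ/√(L² − r² sin²θ)].
With r = 0.058 m, L = 0.2335 m, θ = 107.1°: √(L² − r² sin²θ) = 0.22682 m.
v = −0.058·154.1·0.95579·[1 + 0.058·-0.29404/0.22682] = -7.9028 m/s.
|v| = 7.9028 m/s.

7.90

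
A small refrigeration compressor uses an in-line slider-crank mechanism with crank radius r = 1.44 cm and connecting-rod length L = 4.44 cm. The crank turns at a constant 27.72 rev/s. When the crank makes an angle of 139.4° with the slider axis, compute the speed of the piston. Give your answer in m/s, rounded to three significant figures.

ω = 2π·27.7 = 174.2 rad/s
For an in-line slider-crank, x = r cosθ + √(L² − r² sin²θ), so v = −rω sinθ·[1 + r cosθ/√(L² − r² sin²θ)].
With r = 0.0144 m, L = 0.0444 m, θ = 139.4°: √(L² − r² sin²θ) = 0.0434 m.
v = −0.0144·174.2·0.65077·[1 + 0.0144·-0.75927/0.0434] = -1.221 m/s.
|v| = 1.221 m/s.

1.22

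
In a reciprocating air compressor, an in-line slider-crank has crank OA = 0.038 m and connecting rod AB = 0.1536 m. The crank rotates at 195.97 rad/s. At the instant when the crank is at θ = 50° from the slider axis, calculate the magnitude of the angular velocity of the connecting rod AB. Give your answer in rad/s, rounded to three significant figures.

31.7

ω = 196 rad/s
The rod makes angle φ with the slider axis where L sinφ = r sinθ; differentiating, L cosφ·φ̇ = r ω cosθ.
L cosφ = √(L² − r² sin²θ) = 0.15082 m.
|ω_rod| = r ω |cosθ| / √(L² − r² sin²θ) = 0.038·196·0.64279/0.15082 = 31.739 rad/s.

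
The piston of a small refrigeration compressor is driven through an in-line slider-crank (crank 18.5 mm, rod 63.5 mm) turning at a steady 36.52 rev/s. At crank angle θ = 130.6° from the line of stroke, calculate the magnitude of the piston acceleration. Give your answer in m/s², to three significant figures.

ω = 2π·36.5 = 229.5 rad/s
x(θ) = r cosθ + √(L² − r² sin²θ); with ω constant, a = ω²·d²x/dθ².
d²x/dθ² = −r cosθ − r²(cos2θ)/√u − r⁴ sin²2θ/(4u^{3/2}),  u = L² − r² sin²θ = 0.00383495 m².
Substituting r = 0.0185 m, L = 0.0635 m, θ = 130.6°: d²x/dθ² = +0.012764 m.
a = ω²·d²x/dθ² = (229.5)²·(+0.012764) = +672.08 m/s²;  |a| = 672.08 m/s².

672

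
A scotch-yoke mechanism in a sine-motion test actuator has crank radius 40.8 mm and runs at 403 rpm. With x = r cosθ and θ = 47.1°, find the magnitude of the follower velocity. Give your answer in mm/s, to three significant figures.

1260

ω = 42.2 rad/s (from 403 rpm).
x = r cosθ ⇒ ẋ = −rω sinθ.
|v| = rω|sinθ| = 0.0408·42.2·|sin 47.1°| = 1.2613 m/s = 1261.3 mm/s.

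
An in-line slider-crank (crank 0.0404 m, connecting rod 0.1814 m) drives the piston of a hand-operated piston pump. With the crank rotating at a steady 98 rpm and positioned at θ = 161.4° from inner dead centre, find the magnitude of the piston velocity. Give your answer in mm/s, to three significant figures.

104

ω = 2π·98/60 = 10.26 rad/s
For an in-line slider-crank, x = r cosθ + √(L² − r² sin²θ), so v = −rω sinθ·[1 + r cosθ/√(L² − r² sin²θ)].
With r = 0.0404 m, L = 0.1814 m, θ = 161.4°: √(L² − r² sin²θ) = 0.18094 m.
v = −0.0404·10.26·0.31896·[1 + 0.0404·-0.94777/0.18094] = -0.10426 m/s.
|v| = 0.10426 m/s = 104.26 mm/s.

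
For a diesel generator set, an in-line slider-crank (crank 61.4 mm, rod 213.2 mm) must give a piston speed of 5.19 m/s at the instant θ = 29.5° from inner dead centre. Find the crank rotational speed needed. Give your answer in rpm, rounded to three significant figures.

For an in-line slider-crank, |v_piston| = rω|sinθ|·[1 + r cosθ/√(L² − r² sin²θ)].
With r = 0.0614 m, L = 0.2132 m, θ = 29.5°: the bracketed kinematic factor |dx/dθ| = 0.037891 m.
ω = v/|dx/dθ| = 5.19/0.037891 = 136.97 rad/s.
N = 60ω/(2π) = 1308 rpm.

1310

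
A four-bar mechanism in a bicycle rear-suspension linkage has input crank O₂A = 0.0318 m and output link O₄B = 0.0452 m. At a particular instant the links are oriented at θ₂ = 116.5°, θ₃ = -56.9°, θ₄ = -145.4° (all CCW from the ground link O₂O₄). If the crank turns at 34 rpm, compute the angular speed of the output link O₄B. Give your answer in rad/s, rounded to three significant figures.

0.288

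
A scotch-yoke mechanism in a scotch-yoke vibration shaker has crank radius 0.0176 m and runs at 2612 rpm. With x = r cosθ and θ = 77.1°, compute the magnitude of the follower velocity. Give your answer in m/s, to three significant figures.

ω = 273.5 rad/s (from 2612 rpm).
x = r cosθ ⇒ ẋ = −rω sinθ.
|v| = rω|sinθ| = 0.0176·273.5·|sin 77.1°| = 4.6926 m/s.

4.69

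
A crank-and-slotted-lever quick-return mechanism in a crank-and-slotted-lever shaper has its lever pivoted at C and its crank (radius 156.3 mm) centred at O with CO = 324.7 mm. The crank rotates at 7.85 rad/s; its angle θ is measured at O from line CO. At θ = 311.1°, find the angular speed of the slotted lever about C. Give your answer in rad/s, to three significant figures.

2.31

ω = 7.85 rad/s
Crank pin A relative to C: A = (d + r cosθ, r sinθ); lever angle φ = atan2(r sinθ, d + r cosθ).
Differentiating tanφ: φ̇ = rω(d cosθ + r)/(d² + r² + 2dr cosθ).
d² + r² + 2dr cosθ = |CA|² = 0.196584 m²;  d cosθ + r = +0.36975 m.
|ω_lever| = |0.1563·7.85·+0.36975| / 0.196584 = 2.3077 rad/s.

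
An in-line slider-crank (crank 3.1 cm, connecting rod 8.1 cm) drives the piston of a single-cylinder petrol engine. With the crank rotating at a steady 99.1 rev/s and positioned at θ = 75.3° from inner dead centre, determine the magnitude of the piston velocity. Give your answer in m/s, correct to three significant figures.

20.6

ω = 2π·99.1 = 622.7 rad/s
For an in-line slider-crank, x = r cosθ + √(L² − r² sin²θ), so v = −rω sinθ·[1 + r cosθ/√(L² − r² sin²θ)].
With r = 0.031 m, L = 0.081 m, θ = 75.3°: √(L² − r² sin²θ) = 0.075245 m.
v = −0.031·622.7·0.96727·[1 + 0.031·0.25376/0.075245] = -20.623 m/s.
|v| = 20.623 m/s.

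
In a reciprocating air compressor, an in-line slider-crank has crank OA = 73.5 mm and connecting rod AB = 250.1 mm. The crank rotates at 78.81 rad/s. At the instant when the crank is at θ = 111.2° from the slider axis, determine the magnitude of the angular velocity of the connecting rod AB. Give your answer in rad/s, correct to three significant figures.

8.71

ω = 78.81 rad/s
The rod makes angle φ with the slider axis where L sinφ = r sinθ; differentiating, L cosφ·φ̇ = r ω cosθ.
L cosφ = √(L² − r² sin²θ) = 0.24053 m.
|ω_rod| = r ω |cosθ| / √(L² − r² sin²θ) = 0.0735·78.81·0.36162/0.24053 = 8.7088 rad/s.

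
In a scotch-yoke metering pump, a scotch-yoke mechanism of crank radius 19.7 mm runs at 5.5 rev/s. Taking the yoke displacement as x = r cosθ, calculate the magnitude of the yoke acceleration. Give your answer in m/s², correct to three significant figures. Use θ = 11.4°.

ω = 34.56 rad/s (from 5.5 rev/s).
x = r cosθ ⇒ ẍ = −rω² cosθ (ω constant).
|a| = rω²|cosθ| = 0.0197·(34.56)²·|cos 11.4°| = 23.062 m/s².

23.1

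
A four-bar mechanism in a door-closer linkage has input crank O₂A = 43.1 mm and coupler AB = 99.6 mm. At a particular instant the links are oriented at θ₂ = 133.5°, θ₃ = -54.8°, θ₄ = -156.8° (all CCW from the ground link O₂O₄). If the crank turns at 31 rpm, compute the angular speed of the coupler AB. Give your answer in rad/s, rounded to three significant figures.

1.35

ω₂ = 3.246 rad/s (from 31 rpm).
Differentiating the loop-closure r₂e^{iθ₂}+r₃e^{iθ₃}=r₁+r₄e^{iθ₄} gives r₂ω₂e^{iθ₂}+r₃ω₃e^{iθ₃}=r₄ω₄e^{iθ₄}.
Eliminating the other unknown: ω₃ = r₂ω₂ sin(θ₄−θ₂) / [r₃ sin(θ₃−θ₄)].
Numerator sine = +0.93789; denominator sine = +0.97815.
Result = 0.0431·3.246·(+0.93789) / (0.0996·(+0.97815)) = +1.347 rad/s; magnitude 1.347 rad/s.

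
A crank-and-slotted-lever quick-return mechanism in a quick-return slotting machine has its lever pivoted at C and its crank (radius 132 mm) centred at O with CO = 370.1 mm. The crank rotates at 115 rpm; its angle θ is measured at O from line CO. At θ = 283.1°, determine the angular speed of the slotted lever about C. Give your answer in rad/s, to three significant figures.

1.94

ω = 12.04 rad/s (from 115 rpm).
Crank pin A relative to C: A = (d + r cosθ, r sinθ); lever angle φ = atan2(r sinθ, d + r cosθ).
Differentiating tanφ: φ̇ = rω(d cosθ + r)/(d² + r² + 2dr cosθ).
d² + r² + 2dr cosθ = |CA|² = 0.176543 m²;  d cosθ + r = +0.21588 m.
|ω_lever| = |0.132·12.04·+0.21588| / 0.176543 = 1.9439 rad/s.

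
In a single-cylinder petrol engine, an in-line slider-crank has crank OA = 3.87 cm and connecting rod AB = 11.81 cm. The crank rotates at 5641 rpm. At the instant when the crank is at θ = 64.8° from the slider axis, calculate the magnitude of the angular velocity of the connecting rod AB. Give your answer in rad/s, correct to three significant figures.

86.3

ω = 590.7 rad/s (converted from 5641 rpm).
The rod makes angle φ with the slider axis where L sinφ = r sinθ; differentiating, L cosφ·φ̇ = r ω cosθ.
L cosφ = √(L² − r² sin²θ) = 0.11279 m.
|ω_rod| = r ω |cosθ| / √(L² − r² sin²θ) = 0.0387·590.7·0.42578/0.11279 = 86.3 rad/s.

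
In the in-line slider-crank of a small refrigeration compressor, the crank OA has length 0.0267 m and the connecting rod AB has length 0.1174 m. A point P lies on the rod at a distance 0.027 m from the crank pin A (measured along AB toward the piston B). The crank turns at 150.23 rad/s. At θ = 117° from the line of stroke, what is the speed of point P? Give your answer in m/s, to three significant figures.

3.76

ω = 150.2 rad/s.  Crank-pin speed |V_A| = rω = 4.0111 m/s, perpendicular to OA.
Rod angle: sinφ = −(r/L) sinθ ⇒ φ = -11.691°; ω_rod = −rω cosθ/√(L²−r²sin²θ) = +15.84 rad/s.
V_P = V_A + ω_rod × AP, with AP = 0.027 m along the rod.
Components: V_Px = −rω sinθ − a·ω_rod·sinφ = -3.4873 m/s;  V_Py = rω cosθ + a·ω_rod·cosφ = -1.4022 m/s.
|V_P| = √(V_Px² + V_Py²) = 3.7586 m/s.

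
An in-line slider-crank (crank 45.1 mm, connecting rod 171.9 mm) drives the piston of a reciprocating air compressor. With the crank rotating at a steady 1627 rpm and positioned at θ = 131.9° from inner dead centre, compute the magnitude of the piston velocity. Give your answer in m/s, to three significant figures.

4.70

ω = 2π·1627/60 = 170.4 rad/s
For an in-line slider-crank, x = r cosθ + √(L² − r² sin²θ), so v = −rω sinθ·[1 + r cosθ/√(L² − r² sin²θ)].
With r = 0.0451 m, L = 0.1719 m, θ = 131.9°: √(L² − r² sin²θ) = 0.16859 m.
v = −0.0451·170.4·0.74431·[1 + 0.0451·-0.66783/0.16859] = -4.6976 m/s.
|v| = 4.6976 m/s.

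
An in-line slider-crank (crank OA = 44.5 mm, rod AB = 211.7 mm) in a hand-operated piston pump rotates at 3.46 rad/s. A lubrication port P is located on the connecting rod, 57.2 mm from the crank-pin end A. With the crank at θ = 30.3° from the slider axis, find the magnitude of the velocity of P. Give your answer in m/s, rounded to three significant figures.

0.127

ω = 3.46 rad/s.  Crank-pin speed |V_A| = rω = 0.15397 m/s, perpendicular to OA.
Rod angle: sinφ = −(r/L) sinθ ⇒ φ = -6.088°; ω_rod = −rω cosθ/√(L²−r²sin²θ) = -0.63151 rad/s.
V_P = V_A + ω_rod × AP, with AP = 0.0572 m along the rod.
Components: V_Px = −rω sinθ − a·ω_rod·sinφ = -0.081513 m/s;  V_Py = rω cosθ + a·ω_rod·cosφ = +0.097018 m/s.
|V_P| = √(V_Px² + V_Py²) = 0.12672 m/s.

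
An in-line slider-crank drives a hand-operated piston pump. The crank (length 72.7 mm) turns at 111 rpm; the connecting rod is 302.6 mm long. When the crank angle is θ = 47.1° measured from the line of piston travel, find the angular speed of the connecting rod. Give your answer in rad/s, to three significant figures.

1.93

ω = 11.62 rad/s (converted from 111 rpm).
The rod makes angle φ with the slider axis where L sinφ = r sinθ; differentiating, L cosφ·φ̇ = r ω cosθ.
L cosφ = √(L² − r² sin²θ) = 0.29788 m.
|ω_rod| = r ω |cosθ| / √(L² − r² sin²θ) = 0.0727·11.62·0.68072/0.29788 = 1.9312 rad/s.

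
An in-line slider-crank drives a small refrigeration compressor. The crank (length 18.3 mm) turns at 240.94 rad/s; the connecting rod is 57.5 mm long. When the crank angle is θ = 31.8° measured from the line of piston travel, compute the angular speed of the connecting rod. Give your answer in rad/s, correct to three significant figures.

ω = 240.9 rad/s
The rod makes angle φ with the slider axis where L sinφ = r sinθ; differentiating, L cosφ·φ̇ = r ω cosθ.
L cosφ = √(L² − r² sin²θ) = 0.056686 m.
|ω_rod| = r ω |cosθ| / √(L² − r² sin²θ) = 0.0183·240.9·0.84989/0.056686 = 66.108 rad/s.

66.1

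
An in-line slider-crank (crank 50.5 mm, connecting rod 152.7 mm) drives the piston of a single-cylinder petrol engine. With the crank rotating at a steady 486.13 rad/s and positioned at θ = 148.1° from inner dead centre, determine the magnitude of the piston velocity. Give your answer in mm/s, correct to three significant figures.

9270

ω = 486.1 rad/s
For an in-line slider-crank, x = r cosθ + √(L² − r² sin²θ), so v = −rω sinθ·[1 + r cosθ/√(L² − r² sin²θ)].
With r = 0.0505 m, L = 0.1527 m, θ = 148.1°: √(L² − r² sin²θ) = 0.15035 m.
v = −0.0505·486.1·0.52844·[1 + 0.0505·-0.84897/0.15035] = -9.2736 m/s.
|v| = 9.2736 m/s = 9273.6 mm/s.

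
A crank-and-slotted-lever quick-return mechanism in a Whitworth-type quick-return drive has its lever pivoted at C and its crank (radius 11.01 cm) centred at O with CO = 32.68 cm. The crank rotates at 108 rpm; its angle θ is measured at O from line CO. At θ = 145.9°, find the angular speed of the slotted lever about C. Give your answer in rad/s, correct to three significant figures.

ω = 11.31 rad/s (from 108 rpm).
Crank pin A relative to C: A = (d + r cosθ, r sinθ); lever angle φ = atan2(r sinθ, d + r cosθ).
Differentiating tanφ: φ̇ = rω(d cosθ + r)/(d² + r² + 2dr cosθ).
d² + r² + 2dr cosθ = |CA|² = 0.0593319 m²;  d cosθ + r = -0.16051 m.
|ω_lever| = |0.1101·11.31·-0.16051| / 0.0593319 = 3.3686 rad/s.

3.37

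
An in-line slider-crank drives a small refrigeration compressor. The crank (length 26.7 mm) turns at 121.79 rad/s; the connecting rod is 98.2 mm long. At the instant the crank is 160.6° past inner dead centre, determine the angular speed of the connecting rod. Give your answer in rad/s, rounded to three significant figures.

31.4

ω = 121.8 rad/s
The rod makes angle φ with the slider axis where L sinφ = r sinθ; differentiating, L cosφ·φ̇ = r ω cosθ.
L cosφ = √(L² − r² sin²θ) = 0.097799 m.
|ω_rod| = r ω |cosθ| / √(L² − r² sin²θ) = 0.0267·121.8·0.94322/0.097799 = 31.362 rad/s.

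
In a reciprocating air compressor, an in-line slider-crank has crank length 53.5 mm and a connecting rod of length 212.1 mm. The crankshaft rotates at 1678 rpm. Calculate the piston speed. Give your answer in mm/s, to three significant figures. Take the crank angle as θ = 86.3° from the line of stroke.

ω = 2π·1678/60 = 175.7 rad/s
For an in-line slider-crank, x = r cosθ + √(L² − r² sin²θ), so v = −rω sinθ·[1 + r cosθ/√(L² − r² sin²θ)].
With r = 0.0535 m, L = 0.2121 m, θ = 86.3°: √(L² − r² sin²θ) = 0.20527 m.
v = −0.0535·175.7·0.99792·[1 + 0.0535·0.06453/0.20527] = -9.5392 m/s.
|v| = 9.5392 m/s = 9539.2 mm/s.

9540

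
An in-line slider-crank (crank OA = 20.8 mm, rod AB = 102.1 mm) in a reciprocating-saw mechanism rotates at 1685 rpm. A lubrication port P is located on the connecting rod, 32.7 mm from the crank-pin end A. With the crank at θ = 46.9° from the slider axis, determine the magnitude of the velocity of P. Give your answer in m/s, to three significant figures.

ω = 176.5 rad/s.  Crank-pin speed |V_A| = rω = 3.6702 m/s, perpendicular to OA.
Rod angle: sinφ = −(r/L) sinθ ⇒ φ = -8.554°; ω_rod = −rω cosθ/√(L²−r²sin²θ) = -24.838 rad/s.
V_P = V_A + ω_rod × AP, with AP = 0.0327 m along the rod.
Components: V_Px = −rω sinθ − a·ω_rod·sinφ = -2.8007 m/s;  V_Py = rω cosθ + a·ω_rod·cosφ = +1.7046 m/s.
|V_P| = √(V_Px² + V_Py²) = 3.2786 m/s.

3.28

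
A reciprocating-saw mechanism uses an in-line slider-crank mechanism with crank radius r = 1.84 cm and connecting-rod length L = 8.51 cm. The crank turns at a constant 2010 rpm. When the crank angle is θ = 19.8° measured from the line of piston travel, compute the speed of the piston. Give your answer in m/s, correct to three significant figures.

1.58

ω = 2π·2010/60 = 210.5 rad/s
For an in-line slider-crank, x = r cosθ + √(L² − r² sin²θ), so v = −rω sinθ·[1 + r cosθ/√(L² − r² sin²θ)].
With r = 0.0184 m, L = 0.0851 m, θ = 19.8°: √(L² − r² sin²θ) = 0.084871 m.
v = −0.0184·210.5·0.33874·[1 + 0.0184·0.94088/0.084871] = -1.5795 m/s.
|v| = 1.5795 m/s.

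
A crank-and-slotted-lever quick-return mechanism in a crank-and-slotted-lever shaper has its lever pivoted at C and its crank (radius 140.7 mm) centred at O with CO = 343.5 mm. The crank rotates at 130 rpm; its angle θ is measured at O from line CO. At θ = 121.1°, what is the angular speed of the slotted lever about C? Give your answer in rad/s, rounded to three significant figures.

0.801

ω = 13.61 rad/s (from 130 rpm).
Crank pin A relative to C: A = (d + r cosθ, r sinθ); lever angle φ = atan2(r sinθ, d + r cosθ).
Differentiating tanφ: φ̇ = rω(d cosθ + r)/(d² + r² + 2dr cosθ).
d² + r² + 2dr cosθ = |CA|² = 0.0878602 m²;  d cosθ + r = -0.036729 m.
|ω_lever| = |0.1407·13.61·-0.036729| / 0.0878602 = 0.80073 rad/s.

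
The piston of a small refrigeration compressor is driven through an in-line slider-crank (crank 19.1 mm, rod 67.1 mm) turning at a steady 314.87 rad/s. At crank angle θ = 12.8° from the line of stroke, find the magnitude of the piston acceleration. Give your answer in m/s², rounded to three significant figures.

2340

ω = 314.9 rad/s
x(θ) = r cosθ + √(L² − r² sin²θ); with ω constant, a = ω²·d²x/dθ².
d²x/dθ² = −r cosθ − r²(cos2θ)/√u − r⁴ sin²2θ/(4u^{3/2}),  u = L² − r² sin²θ = 0.0044845 m².
Substituting r = 0.0191 m, L = 0.0671 m, θ = 12.8°: d²x/dθ² = -0.023559 m.
a = ω²·d²x/dθ² = (314.9)²·(-0.023559) = -2335.7 m/s²;  |a| = 2335.7 m/s².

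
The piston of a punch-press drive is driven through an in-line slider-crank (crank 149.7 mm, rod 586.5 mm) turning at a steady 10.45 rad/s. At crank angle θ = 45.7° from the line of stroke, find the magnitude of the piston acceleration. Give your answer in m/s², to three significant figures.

11.4

ω = 10.45 rad/s
x(θ) = r cosθ + √(L² − r² sin²θ); with ω constant, a = ω²·d²x/dθ².
d²x/dθ² = −r cosθ − r²(cos2θ)/√u − r⁴ sin²2θ/(4u^{3/2}),  u = L² − r² sin²θ = 0.332503 m².
Substituting r = 0.1497 m, L = 0.5865 m, θ = 45.7°: d²x/dθ² = -0.10426 m.
a = ω²·d²x/dθ² = (10.45)²·(-0.10426) = -11.385 m/s²;  |a| = 11.385 m/s².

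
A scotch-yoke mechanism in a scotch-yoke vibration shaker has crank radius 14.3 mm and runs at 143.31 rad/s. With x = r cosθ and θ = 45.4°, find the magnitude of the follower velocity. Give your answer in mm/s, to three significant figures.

1460

ω = 143.3 rad/s
x = r cosθ ⇒ ẋ = −rω sinθ.
|v| = rω|sinθ| = 0.0143·143.3·|sin 45.4°| = 1.4592 m/s = 1459.2 mm/s.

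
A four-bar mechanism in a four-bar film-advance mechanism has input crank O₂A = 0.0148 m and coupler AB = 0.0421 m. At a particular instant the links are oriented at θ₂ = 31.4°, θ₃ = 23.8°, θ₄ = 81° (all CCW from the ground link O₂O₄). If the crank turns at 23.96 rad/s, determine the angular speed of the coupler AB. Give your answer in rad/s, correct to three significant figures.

ω₂ = 23.96 rad/s
Differentiating the loop-closure r₂e^{iθ₂}+r₃e^{iθ₃}=r₁+r₄e^{iθ₄} gives r₂ω₂e^{iθ₂}+r₃ω₃e^{iθ₃}=r₄ω₄e^{iθ₄}.
Eliminating the other unknown: ω₃ = r₂ω₂ sin(θ₄−θ₂) / [r₃ sin(θ₃−θ₄)].
Numerator sine = +0.76154; denominator sine = -0.84057.
Result = 0.0148·23.96·(+0.76154) / (0.0421·(-0.84057)) = -7.6311 rad/s; magnitude 7.6311 rad/s.

7.63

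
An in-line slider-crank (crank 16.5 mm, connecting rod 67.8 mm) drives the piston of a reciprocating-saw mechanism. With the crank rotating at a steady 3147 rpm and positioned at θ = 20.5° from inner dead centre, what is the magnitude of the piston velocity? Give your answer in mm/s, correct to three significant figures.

ω = 2π·3147/60 = 329.6 rad/s
For an in-line slider-crank, x = r cosθ + √(L² − r² sin²θ), so v = −rω sinθ·[1 + r cosθ/√(L² − r² sin²θ)].
With r = 0.0165 m, L = 0.0678 m, θ = 20.5°: √(L² − r² sin²θ) = 0.067553 m.
v = −0.0165·329.6·0.35021·[1 + 0.0165·0.93667/0.067553] = -2.34 m/s.
|v| = 2.34 m/s = 2340 mm/s.

2340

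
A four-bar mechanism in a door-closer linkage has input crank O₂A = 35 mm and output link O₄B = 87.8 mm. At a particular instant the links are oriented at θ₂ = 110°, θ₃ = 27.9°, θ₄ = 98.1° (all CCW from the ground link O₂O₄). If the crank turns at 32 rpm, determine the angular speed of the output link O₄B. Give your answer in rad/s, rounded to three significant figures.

1.41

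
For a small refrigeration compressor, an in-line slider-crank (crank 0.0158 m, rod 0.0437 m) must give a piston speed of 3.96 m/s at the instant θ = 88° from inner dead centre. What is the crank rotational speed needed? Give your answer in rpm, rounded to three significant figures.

2360

For an in-line slider-crank, |v_piston| = rω|sinθ|·[1 + r cosθ/√(L² − r² sin²θ)].
With r = 0.0158 m, L = 0.0437 m, θ = 88°: the bracketed kinematic factor |dx/dθ| = 0.016004 m.
ω = v/|dx/dθ| = 3.96/0.016004 = 247.44 rad/s.
N = 60ω/(2π) = 2362.9 rpm.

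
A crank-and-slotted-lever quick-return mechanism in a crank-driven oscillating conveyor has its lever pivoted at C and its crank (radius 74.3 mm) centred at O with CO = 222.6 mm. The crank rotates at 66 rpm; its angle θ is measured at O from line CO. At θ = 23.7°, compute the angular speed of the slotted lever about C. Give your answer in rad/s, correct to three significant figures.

ω = 6.912 rad/s (from 66 rpm).
Crank pin A relative to C: A = (d + r cosθ, r sinθ); lever angle φ = atan2(r sinθ, d + r cosθ).
Differentiating tanφ: φ̇ = rω(d cosθ + r)/(d² + r² + 2dr cosθ).
d² + r² + 2dr cosθ = |CA|² = 0.0853599 m²;  d cosθ + r = +0.27813 m.
|ω_lever| = |0.0743·6.912·+0.27813| / 0.0853599 = 1.6732 rad/s.

1.67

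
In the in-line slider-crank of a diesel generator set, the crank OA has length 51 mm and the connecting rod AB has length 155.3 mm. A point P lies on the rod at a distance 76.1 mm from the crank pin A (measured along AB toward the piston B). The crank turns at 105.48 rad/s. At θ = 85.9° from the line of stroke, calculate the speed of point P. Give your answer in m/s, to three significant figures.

ω = 105.5 rad/s.  Crank-pin speed |V_A| = rω = 5.3795 m/s, perpendicular to OA.
Rod angle: sinφ = −(r/L) sinθ ⇒ φ = -19.121°; ω_rod = −rω cosθ/√(L²−r²sin²θ) = -2.6212 rad/s.
V_P = V_A + ω_rod × AP, with AP = 0.0761 m along the rod.
Components: V_Px = −rω sinθ − a·ω_rod·sinφ = -5.4311 m/s;  V_Py = rω cosθ + a·ω_rod·cosφ = +0.19615 m/s.
|V_P| = √(V_Px² + V_Py²) = 5.4346 m/s.

5.43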